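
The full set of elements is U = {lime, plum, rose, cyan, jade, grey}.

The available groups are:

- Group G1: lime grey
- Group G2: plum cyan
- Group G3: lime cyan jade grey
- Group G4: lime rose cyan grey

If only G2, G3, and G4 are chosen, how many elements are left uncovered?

0

Union of G2, G3, G4 = {lime, plum, rose, cyan, jade, grey} — that's every element, so 0 are uncovered.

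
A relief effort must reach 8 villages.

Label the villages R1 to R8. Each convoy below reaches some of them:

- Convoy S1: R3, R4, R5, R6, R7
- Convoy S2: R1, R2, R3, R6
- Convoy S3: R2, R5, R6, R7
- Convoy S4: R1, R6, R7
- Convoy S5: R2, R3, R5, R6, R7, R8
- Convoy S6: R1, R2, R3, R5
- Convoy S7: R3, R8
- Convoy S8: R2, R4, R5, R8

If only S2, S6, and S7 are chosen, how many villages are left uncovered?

2

Union of S2, S6, S7 = {R1, R2, R3, R5, R6, R8}.
Not covered: R4, R7 — 2 villages.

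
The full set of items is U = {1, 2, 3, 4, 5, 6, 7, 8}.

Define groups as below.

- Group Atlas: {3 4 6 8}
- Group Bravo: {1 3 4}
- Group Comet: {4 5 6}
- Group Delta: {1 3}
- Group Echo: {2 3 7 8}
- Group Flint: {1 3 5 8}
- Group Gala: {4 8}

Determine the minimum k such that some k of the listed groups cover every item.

3

Comet and Echo and Flint together: Comet ∪ Echo ∪ Flint = {1, 2, 3, 4, 5, 6, 7, 8} — every item is covered.
Only Echo contains 2, so Echo is forced; the remaining 4 items need at least 2 more groups (each remaining group adds at most 3) — so at least 3 groups are needed, and 3 is optimal.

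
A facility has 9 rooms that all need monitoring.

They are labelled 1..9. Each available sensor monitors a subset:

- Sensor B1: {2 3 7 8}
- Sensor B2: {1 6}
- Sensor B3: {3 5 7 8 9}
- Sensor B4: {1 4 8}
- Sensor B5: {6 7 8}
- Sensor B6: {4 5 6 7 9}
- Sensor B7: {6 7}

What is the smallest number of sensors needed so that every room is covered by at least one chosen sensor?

3

Take {B1, B4, B6}. Their union is {1, 2, 3, 4, 5, 6, 7, 8, 9}, which is all 9 rooms.
Only B1 contains 2, so B1 is forced; the remaining 5 rooms need at least 2 more sensors (each remaining sensor adds at most 4) — so at least 3 sensors are needed, and 3 is optimal.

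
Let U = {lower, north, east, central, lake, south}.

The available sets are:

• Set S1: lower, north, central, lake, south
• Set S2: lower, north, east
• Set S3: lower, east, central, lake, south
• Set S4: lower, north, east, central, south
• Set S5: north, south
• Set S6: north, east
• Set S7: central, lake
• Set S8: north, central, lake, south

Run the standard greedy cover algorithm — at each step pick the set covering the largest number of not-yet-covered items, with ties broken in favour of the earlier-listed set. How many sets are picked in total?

2

Greedy: pick S1 (covers 5 new) → pick S2 (covers 1 new). Total picks: 2.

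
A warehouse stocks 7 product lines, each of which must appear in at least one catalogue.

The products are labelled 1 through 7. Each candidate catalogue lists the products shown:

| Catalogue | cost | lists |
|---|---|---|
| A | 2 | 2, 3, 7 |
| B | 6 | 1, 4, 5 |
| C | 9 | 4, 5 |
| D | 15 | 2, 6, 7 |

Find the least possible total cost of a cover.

23

A, B, D together cover every product (A ∪ B ∪ D = {1, 2, 3, 4, 5, 6, 7}); total cost 2 + 6 + 15 = 23.
No covering selection has total cost below 23.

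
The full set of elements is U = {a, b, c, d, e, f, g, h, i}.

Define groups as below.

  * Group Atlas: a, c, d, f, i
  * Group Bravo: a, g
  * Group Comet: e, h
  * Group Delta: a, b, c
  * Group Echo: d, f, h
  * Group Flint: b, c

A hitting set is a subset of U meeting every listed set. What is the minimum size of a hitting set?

T = {a, b, h} meets every group (each contains at least one member of T), and |T| = 3.
The groups Bravo, Echo, Flint are pairwise disjoint, so any hitting set needs a separate element for each — at least 3. Hence 3 is optimal.

3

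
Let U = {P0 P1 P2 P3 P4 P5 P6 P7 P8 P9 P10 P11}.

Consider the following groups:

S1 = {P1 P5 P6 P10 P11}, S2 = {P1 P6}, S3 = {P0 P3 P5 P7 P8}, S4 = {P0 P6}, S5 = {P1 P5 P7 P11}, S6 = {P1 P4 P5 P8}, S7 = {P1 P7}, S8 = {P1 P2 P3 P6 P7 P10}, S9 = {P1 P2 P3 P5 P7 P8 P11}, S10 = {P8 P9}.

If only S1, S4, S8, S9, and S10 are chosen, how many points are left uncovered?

Union of S1, S4, S8, S9, S10 = {P0, P1, P2, P3, P5, P6, P7, P8, P9, P10, P11}.
Not covered: P4 — 1 point.

1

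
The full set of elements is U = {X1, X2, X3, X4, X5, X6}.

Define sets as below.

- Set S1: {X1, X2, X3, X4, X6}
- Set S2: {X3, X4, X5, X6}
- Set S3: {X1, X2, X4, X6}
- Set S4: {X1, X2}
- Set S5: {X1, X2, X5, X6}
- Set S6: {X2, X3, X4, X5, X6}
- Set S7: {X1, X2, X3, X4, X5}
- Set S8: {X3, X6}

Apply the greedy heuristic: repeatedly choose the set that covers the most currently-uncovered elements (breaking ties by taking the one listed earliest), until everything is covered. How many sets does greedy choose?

Greedy: pick S1 (covers 5 new) → pick S2 (covers 1 new). Total picks: 2.

2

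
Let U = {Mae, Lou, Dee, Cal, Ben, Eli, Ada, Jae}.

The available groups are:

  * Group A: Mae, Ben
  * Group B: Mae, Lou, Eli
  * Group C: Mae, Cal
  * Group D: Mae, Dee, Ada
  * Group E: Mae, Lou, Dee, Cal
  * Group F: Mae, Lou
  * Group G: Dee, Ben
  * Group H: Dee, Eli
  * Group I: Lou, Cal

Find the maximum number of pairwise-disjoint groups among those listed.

A, H, I are pairwise disjoint (A={Mae,Ben}; H={Dee,Eli}; I={Lou,Cal}).
Every remaining group overlaps one of these, and no 4 of the listed groups are pairwise disjoint, so 3 is the maximum.

3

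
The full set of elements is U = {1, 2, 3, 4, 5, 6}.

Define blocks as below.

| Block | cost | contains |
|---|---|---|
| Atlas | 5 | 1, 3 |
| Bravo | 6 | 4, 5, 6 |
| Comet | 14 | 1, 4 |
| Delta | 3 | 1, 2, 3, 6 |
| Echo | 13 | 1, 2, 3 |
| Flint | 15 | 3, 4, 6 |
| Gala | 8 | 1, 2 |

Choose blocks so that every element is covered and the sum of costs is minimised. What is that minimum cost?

9

Bravo, Delta together cover every element (Bravo ∪ Delta = {1, 2, 3, 4, 5, 6}); total cost 6 + 3 = 9.
No covering selection has total cost below 9.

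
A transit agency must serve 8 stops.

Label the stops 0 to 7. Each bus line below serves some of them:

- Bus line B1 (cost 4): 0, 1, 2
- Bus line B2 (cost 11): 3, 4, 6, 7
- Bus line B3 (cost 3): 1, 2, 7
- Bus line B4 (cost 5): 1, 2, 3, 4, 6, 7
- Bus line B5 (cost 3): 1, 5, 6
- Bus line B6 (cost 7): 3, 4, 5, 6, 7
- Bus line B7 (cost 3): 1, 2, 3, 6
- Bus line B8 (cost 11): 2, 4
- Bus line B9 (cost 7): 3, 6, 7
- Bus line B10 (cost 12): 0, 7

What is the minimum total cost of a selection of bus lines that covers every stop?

11

B1, B6 together cover every stop (B1 ∪ B6 = {0, 1, 2, 3, 4, 5, 6, 7}); total cost 4 + 7 = 11.
The greedy pick B7, B6, B1 costs 14; no covering selection beats 11.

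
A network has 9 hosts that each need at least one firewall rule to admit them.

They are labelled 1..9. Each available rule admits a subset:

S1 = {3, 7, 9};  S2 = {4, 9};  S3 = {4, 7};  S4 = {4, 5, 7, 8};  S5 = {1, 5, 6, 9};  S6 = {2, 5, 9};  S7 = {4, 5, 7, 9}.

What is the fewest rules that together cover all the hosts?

Take {S1, S4, S5, S6}. Their union is {1, 2, 3, 4, 5, 6, 7, 8, 9}, which is all 9 hosts.
No 3 of the 7 rules cover everything (all 35 combinations miss at least one host), so 4 is optimal.

4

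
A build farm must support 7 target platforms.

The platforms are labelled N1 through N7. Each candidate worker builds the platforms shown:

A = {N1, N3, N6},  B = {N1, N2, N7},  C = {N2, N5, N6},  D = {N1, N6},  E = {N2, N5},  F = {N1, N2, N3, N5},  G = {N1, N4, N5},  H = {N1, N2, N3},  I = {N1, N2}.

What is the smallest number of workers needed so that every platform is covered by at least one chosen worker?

3

A and B and G together: A ∪ B ∪ G = {N1, N2, N3, N4, N5, N6, N7} — every platform is covered.
Only G contains N4, so G is forced; the remaining 4 platforms need at least 2 more workers (each remaining worker adds at most 2) — so at least 3 workers are needed, and 3 is optimal.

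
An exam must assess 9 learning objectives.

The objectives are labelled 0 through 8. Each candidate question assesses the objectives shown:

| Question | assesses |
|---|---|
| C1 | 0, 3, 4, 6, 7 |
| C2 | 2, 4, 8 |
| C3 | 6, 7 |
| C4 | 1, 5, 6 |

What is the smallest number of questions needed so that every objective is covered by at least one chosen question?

C1 and C2 and C4 together: C1 ∪ C2 ∪ C4 = {0, 1, 2, 3, 4, 5, 6, 7, 8} — every objective is covered.
Only C1 contains 0, so C1 is forced; the remaining 4 objectives need at least 2 more questions (each remaining question adds at most 2) — so at least 3 questions are needed, and 3 is optimal.

3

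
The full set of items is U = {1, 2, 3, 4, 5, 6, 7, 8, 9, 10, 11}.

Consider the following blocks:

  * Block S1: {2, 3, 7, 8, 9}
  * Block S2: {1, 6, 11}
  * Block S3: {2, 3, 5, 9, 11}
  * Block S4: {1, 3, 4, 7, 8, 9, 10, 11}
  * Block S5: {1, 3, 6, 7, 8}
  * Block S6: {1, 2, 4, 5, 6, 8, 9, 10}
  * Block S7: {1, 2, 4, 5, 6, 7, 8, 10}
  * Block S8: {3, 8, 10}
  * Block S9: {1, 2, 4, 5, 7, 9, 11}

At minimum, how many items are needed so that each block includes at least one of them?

H = {8, 11} meets every block (each contains at least one member of H), and |H| = 2.
The blocks S2, S8 are pairwise disjoint, so any hitting set needs a separate item for each — at least 2. Hence 2 is optimal.

2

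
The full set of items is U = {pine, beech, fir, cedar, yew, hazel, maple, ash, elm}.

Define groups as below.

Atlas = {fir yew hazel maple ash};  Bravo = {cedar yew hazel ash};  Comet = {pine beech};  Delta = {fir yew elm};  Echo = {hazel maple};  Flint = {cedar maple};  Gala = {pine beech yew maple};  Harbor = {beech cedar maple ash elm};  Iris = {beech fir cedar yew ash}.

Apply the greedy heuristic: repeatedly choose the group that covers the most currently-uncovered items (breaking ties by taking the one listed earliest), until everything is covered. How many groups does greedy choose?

3

Greedy: pick Atlas (covers 5 new) → pick Harbor (covers 3 new) → pick Comet (covers 1 new). Total picks: 3.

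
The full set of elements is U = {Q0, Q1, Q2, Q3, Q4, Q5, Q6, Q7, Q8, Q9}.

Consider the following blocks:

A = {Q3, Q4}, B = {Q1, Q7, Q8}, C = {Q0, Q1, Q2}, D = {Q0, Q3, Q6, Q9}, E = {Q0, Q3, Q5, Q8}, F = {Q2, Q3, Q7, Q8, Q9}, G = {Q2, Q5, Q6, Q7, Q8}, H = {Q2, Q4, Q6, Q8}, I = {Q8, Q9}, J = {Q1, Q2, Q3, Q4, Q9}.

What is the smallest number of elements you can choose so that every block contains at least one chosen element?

T = {Q1, Q3, Q8} meets every block (each contains at least one member of T), and |T| = 3.
The blocks A, C, I are pairwise disjoint, so any hitting set needs a separate element for each — at least 3. Hence 3 is optimal.

3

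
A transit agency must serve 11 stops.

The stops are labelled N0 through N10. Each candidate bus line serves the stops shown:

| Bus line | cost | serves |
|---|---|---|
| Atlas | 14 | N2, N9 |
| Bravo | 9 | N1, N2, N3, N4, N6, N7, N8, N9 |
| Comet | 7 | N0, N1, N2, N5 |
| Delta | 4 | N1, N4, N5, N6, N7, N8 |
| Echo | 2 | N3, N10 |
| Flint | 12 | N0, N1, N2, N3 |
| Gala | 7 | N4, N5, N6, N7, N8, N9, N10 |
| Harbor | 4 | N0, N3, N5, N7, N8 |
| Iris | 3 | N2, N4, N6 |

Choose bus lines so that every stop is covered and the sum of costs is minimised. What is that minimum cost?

Bravo, Echo, Harbor together cover every stop (Bravo ∪ Echo ∪ Harbor = {N0, N1, N2, N3, N4, N5, N6, N7, N8, N9, N10}); total cost 9 + 2 + 4 = 15.
The greedy pick Delta, Echo, Iris, Harbor, Gala costs 20; no covering selection beats 15.

15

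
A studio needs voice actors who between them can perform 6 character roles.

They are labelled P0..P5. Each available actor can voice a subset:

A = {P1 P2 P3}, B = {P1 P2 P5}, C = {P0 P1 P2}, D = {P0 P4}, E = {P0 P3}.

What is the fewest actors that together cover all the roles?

3

Take {A, B, D}. Their union is {P0, P1, P2, P3, P4, P5}, which is all 6 roles.
Only D contains P4, so D is forced; the remaining 4 roles need at least 2 more actors (each remaining actor adds at most 3) — so at least 3 actors are needed, and 3 is optimal.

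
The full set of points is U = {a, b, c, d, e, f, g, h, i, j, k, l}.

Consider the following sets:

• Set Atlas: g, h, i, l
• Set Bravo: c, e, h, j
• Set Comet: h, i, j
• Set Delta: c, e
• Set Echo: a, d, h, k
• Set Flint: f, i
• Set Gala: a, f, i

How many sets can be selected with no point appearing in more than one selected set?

Delta, Echo, Flint are pairwise disjoint (Delta={c,e}; Echo={a,d,h,k}; Flint={f,i}).
Every remaining set overlaps one of these, and no 4 of the listed sets are pairwise disjoint, so 3 is the maximum.

3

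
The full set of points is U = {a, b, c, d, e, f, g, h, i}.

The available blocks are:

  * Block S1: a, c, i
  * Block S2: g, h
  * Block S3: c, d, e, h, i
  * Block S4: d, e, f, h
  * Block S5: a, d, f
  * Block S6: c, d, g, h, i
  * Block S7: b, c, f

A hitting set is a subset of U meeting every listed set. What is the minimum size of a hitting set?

T = {c, f, h} meets every block (each contains at least one member of T), and |T| = 3.
No choice of 2 points meets every block, so 3 is the minimum.

3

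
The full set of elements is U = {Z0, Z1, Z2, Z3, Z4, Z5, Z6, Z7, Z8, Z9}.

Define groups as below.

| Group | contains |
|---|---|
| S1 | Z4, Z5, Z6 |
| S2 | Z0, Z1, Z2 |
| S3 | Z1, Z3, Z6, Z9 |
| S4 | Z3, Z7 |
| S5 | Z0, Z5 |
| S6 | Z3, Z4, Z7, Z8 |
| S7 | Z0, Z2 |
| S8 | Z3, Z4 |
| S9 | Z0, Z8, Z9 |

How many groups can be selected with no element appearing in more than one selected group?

S1, S4, S7 are pairwise disjoint (S1={Z4,Z5,Z6}; S4={Z3,Z7}; S7={Z0,Z2}).
Every remaining group overlaps one of these, and no 4 of the listed groups are pairwise disjoint, so 3 is the maximum.

3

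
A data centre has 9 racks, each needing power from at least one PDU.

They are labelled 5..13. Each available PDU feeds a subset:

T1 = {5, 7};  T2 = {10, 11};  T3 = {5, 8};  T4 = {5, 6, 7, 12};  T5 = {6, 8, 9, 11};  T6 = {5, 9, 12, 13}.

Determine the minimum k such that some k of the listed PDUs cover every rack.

Take {T2, T3, T4, T6}. Their union is {5, 6, 7, 8, 9, 10, 11, 12, 13}, which is all 9 racks.
No 3 of the 6 PDUs cover everything (all 20 combinations miss at least one rack), so 4 is optimal.

4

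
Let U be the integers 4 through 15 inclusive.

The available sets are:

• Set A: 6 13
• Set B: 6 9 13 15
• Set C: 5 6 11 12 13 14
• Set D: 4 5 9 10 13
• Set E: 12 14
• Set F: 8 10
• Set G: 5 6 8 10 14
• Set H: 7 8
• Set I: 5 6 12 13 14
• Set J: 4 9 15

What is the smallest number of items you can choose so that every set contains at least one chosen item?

4

T = {4, 8, 13, 14} meets every set (each contains at least one member of T), and |T| = 4.
The sets A, E, H, J are pairwise disjoint, so any hitting set needs a separate item for each — at least 4. Hence 4 is optimal.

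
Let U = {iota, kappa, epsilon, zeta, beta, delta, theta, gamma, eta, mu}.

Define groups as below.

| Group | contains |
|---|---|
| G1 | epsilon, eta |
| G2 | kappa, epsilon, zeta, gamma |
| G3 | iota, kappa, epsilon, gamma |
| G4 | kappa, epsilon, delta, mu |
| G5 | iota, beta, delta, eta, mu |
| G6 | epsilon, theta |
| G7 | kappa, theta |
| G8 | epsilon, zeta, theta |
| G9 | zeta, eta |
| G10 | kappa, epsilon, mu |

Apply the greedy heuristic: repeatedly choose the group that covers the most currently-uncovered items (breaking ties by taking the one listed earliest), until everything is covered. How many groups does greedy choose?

3

Greedy: pick G5 (covers 5 new) → pick G2 (covers 4 new) → pick G6 (covers 1 new). Total picks: 3.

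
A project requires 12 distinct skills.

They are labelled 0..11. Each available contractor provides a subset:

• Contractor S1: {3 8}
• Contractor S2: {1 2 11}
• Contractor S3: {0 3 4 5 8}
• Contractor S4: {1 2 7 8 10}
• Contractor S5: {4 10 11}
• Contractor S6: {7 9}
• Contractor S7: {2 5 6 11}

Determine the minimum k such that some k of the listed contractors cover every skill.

S3 and S4 and S6 and S7 together: S3 ∪ S4 ∪ S6 ∪ S7 = {0, 1, 2, 3, 4, 5, 6, 7, 8, 9, 10, 11} — every skill is covered.
No 3 of the 7 contractors cover everything (all 35 combinations miss at least one skill), so 4 is optimal.

4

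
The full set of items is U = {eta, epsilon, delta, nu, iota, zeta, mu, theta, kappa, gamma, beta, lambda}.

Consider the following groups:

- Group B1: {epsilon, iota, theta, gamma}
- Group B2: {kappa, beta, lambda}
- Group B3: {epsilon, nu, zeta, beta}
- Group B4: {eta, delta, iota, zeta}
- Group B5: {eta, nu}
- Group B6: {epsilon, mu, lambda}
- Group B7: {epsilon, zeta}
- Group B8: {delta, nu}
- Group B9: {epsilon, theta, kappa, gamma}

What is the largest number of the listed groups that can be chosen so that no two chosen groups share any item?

3

B2, B5, B7 are pairwise disjoint (B2={kappa,beta,lambda}; B5={eta,nu}; B7={epsilon,zeta}).
Every remaining group overlaps one of these, and no 4 of the listed groups are pairwise disjoint, so 3 is the maximum.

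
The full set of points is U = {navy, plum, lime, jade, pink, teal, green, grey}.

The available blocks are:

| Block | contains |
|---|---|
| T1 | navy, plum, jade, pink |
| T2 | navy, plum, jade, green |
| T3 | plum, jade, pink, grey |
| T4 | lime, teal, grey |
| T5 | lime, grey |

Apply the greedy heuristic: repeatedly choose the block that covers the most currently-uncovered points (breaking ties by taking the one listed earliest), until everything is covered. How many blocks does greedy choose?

3

Greedy: pick T1 (covers 4 new) → pick T4 (covers 3 new) → pick T2 (covers 1 new). Total picks: 3.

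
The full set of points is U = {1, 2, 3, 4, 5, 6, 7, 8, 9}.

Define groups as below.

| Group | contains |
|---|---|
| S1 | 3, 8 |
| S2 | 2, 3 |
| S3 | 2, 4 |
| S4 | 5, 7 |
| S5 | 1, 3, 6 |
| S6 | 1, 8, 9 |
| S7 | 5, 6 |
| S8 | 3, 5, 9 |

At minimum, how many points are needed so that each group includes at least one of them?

The 4 points {1, 3, 4, 5} hit every group.
No choice of 3 points meets every group, so 4 is the minimum.

4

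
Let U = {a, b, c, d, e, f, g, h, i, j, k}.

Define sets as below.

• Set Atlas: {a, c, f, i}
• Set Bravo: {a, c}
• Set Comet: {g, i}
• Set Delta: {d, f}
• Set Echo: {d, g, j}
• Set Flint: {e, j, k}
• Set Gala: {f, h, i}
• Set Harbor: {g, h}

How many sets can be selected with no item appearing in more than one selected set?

Bravo, Comet, Delta, Flint are pairwise disjoint (Bravo={a,c}; Comet={g,i}; Delta={d,f}; Flint={e,j,k}).
Every remaining set overlaps one of these, and no 5 of the listed sets are pairwise disjoint, so 4 is the maximum.

4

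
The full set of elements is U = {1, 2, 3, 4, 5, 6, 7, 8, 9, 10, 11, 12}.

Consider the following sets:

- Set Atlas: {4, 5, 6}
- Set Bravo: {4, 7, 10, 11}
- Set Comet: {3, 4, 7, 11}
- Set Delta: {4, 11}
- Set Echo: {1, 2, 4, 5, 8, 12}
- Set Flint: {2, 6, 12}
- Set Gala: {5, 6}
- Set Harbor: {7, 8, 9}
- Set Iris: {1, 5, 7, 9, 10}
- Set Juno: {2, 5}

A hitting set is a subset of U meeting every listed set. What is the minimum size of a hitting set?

4

Take H = {2, 6, 7, 11}. Each listed set contains at least one of these, so H is a hitting set of size 4.
No choice of 3 elements meets every set, so 4 is the minimum.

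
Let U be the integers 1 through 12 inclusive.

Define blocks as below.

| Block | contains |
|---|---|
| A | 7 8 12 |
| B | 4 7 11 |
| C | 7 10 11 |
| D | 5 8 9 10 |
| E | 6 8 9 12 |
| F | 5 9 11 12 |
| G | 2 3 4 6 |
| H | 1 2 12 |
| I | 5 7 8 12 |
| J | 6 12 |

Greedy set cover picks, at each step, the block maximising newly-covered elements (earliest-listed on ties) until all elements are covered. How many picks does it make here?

Greedy: pick D (covers 4 new) → pick G (covers 4 new) → pick A (covers 2 new) → pick B (covers 1 new) → pick H (covers 1 new). Total picks: 5.
(The true minimum cover uses only 4 blocks, so greedy is not optimal here.)

5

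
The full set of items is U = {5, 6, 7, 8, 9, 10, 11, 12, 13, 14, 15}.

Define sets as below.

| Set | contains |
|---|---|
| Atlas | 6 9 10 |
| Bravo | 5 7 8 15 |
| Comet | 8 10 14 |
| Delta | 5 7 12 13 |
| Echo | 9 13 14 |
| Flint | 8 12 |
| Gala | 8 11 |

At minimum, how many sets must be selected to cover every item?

Atlas and Bravo and Comet and Delta and Gala together: Atlas ∪ Bravo ∪ Comet ∪ Delta ∪ Gala = {5, 6, 7, 8, 9, 10, 11, 12, 13, 14, 15} — every item is covered.
No 4 of the 7 sets cover everything (all 35 combinations miss at least one item), so 5 is optimal.

5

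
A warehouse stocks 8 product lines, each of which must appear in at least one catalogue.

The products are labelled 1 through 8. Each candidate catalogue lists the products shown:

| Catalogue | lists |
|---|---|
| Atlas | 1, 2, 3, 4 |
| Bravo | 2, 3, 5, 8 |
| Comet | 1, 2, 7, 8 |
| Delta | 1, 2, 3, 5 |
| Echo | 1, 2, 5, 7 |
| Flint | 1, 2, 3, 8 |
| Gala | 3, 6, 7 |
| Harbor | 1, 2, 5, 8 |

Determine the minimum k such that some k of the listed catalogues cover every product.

3

Atlas and Bravo and Gala together: Atlas ∪ Bravo ∪ Gala = {1, 2, 3, 4, 5, 6, 7, 8} — every product is covered.
Only Atlas contains 4, so Atlas is forced; the remaining 4 products need at least 2 more catalogues (each remaining catalogue adds at most 2) — so at least 3 catalogues are needed, and 3 is optimal.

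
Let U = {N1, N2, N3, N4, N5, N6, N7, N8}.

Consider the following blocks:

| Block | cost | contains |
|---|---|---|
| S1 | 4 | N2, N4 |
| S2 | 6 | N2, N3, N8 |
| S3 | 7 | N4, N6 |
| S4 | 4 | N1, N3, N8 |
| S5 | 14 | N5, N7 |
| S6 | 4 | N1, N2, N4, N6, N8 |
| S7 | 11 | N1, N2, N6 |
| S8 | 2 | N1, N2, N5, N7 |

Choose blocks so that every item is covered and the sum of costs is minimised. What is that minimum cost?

S4, S6, S8 together cover every item (S4 ∪ S6 ∪ S8 = {N1, N2, N3, N4, N5, N6, N7, N8}); total cost 4 + 4 + 2 = 10.
No covering selection has total cost below 10.

10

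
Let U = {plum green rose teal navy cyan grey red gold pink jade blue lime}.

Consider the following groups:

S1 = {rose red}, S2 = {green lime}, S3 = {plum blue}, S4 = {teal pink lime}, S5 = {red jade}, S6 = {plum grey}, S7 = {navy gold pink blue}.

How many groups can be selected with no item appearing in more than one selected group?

4

S2, S5, S6, S7 are pairwise disjoint (S2={green,lime}; S5={red,jade}; S6={plum,grey}; S7={navy,gold,pink,blue}).
Every remaining group overlaps one of these, and no 5 of the listed groups are pairwise disjoint, so 4 is the maximum.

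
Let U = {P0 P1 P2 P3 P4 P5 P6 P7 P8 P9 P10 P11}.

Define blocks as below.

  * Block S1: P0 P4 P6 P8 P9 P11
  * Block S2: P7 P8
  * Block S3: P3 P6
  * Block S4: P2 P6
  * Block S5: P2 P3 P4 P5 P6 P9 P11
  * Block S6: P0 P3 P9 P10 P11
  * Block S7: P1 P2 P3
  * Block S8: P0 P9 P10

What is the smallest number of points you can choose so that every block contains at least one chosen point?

Take H = {P2, P6, P7, P9}. Each listed block contains at least one of these, so H is a hitting set of size 4.
No choice of 3 points meets every block, so 4 is the minimum.

4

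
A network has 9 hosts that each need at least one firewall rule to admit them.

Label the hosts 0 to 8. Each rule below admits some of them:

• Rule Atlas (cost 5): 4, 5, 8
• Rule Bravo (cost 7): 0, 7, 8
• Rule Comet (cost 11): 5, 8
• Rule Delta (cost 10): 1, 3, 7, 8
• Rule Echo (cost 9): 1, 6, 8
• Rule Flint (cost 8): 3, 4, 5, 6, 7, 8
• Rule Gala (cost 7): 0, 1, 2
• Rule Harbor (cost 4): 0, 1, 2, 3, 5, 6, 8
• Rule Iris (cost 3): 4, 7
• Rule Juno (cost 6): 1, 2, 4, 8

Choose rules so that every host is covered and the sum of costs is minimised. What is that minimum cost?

Harbor, Iris together cover every host (Harbor ∪ Iris = {0, 1, 2, 3, 4, 5, 6, 7, 8}); total cost 4 + 3 = 7.
No covering selection has total cost below 7.

7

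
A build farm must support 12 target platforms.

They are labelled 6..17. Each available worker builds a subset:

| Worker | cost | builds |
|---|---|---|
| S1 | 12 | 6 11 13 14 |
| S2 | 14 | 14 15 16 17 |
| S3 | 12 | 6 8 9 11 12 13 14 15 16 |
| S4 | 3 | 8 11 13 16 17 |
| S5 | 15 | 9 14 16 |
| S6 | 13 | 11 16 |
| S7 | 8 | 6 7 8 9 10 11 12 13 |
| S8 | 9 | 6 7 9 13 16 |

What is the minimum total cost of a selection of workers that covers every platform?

S2, S7 together cover every platform (S2 ∪ S7 = {6, 7, 8, 9, 10, 11, 12, 13, 14, 15, 16, 17}); total cost 14 + 8 = 22.
The greedy pick S4, S7, S3 costs 23; no covering selection beats 22.

22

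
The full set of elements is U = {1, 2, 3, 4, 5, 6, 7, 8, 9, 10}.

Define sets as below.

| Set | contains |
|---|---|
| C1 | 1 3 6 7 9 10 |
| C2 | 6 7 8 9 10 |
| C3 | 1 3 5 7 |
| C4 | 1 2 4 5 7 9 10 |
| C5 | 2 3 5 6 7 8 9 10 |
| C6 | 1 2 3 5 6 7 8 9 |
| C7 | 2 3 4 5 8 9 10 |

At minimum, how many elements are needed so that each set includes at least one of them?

2

The 2 elements {5, 6} hit every set.
No single element lies in every set, so at least 2 are needed and 2 is optimal.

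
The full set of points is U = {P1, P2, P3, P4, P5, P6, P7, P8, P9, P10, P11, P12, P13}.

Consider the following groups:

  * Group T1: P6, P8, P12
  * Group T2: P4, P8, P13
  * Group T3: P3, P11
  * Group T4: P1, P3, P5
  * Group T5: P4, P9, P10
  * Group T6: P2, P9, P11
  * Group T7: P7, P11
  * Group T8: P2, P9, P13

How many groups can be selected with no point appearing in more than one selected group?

4

T1, T4, T7, T8 are pairwise disjoint (T1={P6,P8,P12}; T4={P1,P3,P5}; T7={P7,P11}; T8={P2,P9,P13}).
Every remaining group overlaps one of these, and no 5 of the listed groups are pairwise disjoint, so 4 is the maximum.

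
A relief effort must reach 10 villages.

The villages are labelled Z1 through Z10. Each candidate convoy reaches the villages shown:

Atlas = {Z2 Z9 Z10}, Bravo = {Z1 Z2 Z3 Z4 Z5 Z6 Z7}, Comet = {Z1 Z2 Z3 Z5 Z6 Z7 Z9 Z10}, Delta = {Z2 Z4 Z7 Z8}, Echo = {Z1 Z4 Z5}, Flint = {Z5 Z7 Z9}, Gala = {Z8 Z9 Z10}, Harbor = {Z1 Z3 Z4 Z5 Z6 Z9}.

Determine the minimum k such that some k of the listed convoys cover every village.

2

Bravo and Gala together: Bravo ∪ Gala = {Z1, Z2, Z3, Z4, Z5, Z6, Z7, Z8, Z9, Z10} — every village is covered.
No single convoy has all 10 villages (the largest, Comet, has 8), so 2 is optimal.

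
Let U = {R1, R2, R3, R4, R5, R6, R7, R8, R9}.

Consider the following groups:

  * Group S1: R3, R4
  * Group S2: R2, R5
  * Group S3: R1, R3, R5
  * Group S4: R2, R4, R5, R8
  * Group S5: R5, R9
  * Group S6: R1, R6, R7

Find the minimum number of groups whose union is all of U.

4

Take {S1, S4, S5, S6}. Their union is {R1, R2, R3, R4, R5, R6, R7, R8, R9}, which is all 9 elements.
Only S5 contains R9, so S5 is forced; the remaining 7 elements need at least 3 more groups (each remaining group adds at most 3) — so at least 4 groups are needed, and 4 is optimal.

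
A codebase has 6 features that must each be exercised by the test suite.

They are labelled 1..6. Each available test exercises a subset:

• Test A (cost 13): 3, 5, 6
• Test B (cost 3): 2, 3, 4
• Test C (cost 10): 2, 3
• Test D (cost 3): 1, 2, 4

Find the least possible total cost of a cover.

A, D together cover every feature (A ∪ D = {1, 2, 3, 4, 5, 6}); total cost 13 + 3 = 16.
The greedy pick B, D, A costs 19; no covering selection beats 16.

16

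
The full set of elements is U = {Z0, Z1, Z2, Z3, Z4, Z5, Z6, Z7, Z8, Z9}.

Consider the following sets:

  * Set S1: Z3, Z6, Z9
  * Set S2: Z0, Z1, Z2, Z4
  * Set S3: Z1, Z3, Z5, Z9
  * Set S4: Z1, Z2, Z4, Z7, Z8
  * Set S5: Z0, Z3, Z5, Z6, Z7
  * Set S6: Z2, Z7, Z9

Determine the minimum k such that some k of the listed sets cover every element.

3

Take {S3, S4, S5}. Their union is {Z0, Z1, Z2, Z3, Z4, Z5, Z6, Z7, Z8, Z9}, which is all 10 elements.
Only S4 contains Z8, so S4 is forced; the remaining 5 elements need at least 2 more sets (each remaining set adds at most 4) — so at least 3 sets are needed, and 3 is optimal.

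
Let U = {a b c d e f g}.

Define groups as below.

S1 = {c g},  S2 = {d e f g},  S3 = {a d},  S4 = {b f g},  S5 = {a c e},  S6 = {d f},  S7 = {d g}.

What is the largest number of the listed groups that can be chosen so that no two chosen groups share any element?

S3, S4 are pairwise disjoint (S3={a,d}; S4={b,f,g}).
Every remaining group overlaps one of these, and no 3 of the listed groups are pairwise disjoint, so 2 is the maximum.

2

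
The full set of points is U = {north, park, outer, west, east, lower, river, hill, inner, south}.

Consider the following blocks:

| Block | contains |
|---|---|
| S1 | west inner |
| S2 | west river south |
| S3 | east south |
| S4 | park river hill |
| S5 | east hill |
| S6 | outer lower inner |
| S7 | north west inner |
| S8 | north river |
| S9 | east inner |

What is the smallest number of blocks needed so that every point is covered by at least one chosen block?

4

S3, S4, S6, and S7 cover everything between them: the union {north, park, outer, west, east, lower, river, hill, inner, south} is all of U.
Each block has at most 3 points, and 3·3 = 9 < 10 — so at least 4 blocks are needed, and 4 is optimal.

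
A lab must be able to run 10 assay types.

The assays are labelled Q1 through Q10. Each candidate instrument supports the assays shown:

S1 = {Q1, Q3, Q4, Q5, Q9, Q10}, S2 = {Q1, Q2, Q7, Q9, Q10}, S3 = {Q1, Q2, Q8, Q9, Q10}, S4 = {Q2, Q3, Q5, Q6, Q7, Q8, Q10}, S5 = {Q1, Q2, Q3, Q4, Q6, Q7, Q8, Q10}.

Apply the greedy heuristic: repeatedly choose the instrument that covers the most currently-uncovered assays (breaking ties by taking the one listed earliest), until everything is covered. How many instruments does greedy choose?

2

Greedy: pick S5 (covers 8 new) → pick S1 (covers 2 new). Total picks: 2.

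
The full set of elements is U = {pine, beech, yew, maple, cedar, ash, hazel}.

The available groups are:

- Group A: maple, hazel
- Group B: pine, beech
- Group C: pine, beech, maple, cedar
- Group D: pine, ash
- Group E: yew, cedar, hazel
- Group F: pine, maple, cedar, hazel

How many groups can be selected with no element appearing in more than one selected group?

2

B, E are pairwise disjoint (B={pine,beech}; E={yew,cedar,hazel}).
Every remaining group overlaps one of these, and no 3 of the listed groups are pairwise disjoint, so 2 is the maximum.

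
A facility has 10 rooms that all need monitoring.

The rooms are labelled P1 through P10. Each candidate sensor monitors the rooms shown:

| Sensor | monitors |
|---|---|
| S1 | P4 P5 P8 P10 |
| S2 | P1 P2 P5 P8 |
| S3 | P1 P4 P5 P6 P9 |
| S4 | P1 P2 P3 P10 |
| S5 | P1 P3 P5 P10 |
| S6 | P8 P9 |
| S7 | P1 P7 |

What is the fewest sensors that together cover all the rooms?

S3 and S4 and S6 and S7 together: S3 ∪ S4 ∪ S6 ∪ S7 = {P1, P2, P3, P4, P5, P6, P7, P8, P9, P10} — every room is covered.
No 3 of the 7 sensors cover everything (all 35 combinations miss at least one room), so 4 is optimal.

4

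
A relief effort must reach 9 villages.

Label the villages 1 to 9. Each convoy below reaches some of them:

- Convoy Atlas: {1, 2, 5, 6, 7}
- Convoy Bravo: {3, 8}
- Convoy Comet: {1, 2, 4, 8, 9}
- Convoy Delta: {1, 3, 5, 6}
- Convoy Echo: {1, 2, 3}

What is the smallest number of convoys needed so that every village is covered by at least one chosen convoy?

Atlas and Comet and Delta together: Atlas ∪ Comet ∪ Delta = {1, 2, 3, 4, 5, 6, 7, 8, 9} — every village is covered.
Only Comet contains 4, so Comet is forced; the remaining 4 villages need at least 2 more convoys (each remaining convoy adds at most 3) — so at least 3 convoys are needed, and 3 is optimal.

3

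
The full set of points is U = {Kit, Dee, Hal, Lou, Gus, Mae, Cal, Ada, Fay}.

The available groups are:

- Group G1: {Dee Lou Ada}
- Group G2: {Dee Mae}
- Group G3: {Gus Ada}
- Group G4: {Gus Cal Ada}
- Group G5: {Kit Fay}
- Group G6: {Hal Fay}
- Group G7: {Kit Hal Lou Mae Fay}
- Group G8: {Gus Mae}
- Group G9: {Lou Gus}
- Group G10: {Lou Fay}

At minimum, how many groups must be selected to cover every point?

G2, G4, and G7 cover everything between them: the union {Kit, Dee, Hal, Lou, Gus, Mae, Cal, Ada, Fay} is all of U.
Only G4 contains Cal, so G4 is forced; the remaining 6 points need at least 2 more groups (each remaining group adds at most 5) — so at least 3 groups are needed, and 3 is optimal.

3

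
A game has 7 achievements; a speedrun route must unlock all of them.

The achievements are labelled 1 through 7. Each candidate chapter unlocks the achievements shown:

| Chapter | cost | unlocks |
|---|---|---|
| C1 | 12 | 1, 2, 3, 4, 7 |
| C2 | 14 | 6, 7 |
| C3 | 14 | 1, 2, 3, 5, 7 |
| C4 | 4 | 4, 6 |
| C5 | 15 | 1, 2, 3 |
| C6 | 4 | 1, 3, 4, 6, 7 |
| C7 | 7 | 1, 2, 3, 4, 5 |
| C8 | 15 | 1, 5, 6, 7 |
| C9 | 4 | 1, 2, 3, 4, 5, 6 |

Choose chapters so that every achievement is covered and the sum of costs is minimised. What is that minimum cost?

C6, C9 together cover every achievement (C6 ∪ C9 = {1, 2, 3, 4, 5, 6, 7}); total cost 4 + 4 = 8.
No covering selection has total cost below 8.

8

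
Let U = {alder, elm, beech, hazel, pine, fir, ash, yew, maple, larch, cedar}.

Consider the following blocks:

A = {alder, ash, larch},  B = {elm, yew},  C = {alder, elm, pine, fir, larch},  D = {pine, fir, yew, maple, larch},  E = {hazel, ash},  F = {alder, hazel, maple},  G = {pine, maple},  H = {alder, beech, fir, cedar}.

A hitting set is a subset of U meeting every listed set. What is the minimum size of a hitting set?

4

The 4 items {alder, elm, hazel, pine} hit every block.
The blocks B, E, G, H are pairwise disjoint, so any hitting set needs a separate item for each — at least 4. Hence 4 is optimal.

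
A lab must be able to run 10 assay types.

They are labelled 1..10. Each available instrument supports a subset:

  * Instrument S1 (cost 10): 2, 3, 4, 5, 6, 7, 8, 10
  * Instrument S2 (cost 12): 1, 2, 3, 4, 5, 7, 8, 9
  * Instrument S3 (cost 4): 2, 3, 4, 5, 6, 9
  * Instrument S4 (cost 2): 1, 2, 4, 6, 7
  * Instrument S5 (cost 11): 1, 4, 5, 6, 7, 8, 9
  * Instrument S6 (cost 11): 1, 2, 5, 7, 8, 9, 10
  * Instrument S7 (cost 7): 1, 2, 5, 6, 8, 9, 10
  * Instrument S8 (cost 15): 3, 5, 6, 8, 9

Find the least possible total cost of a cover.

13

S3, S4, S7 together cover every assay (S3 ∪ S4 ∪ S7 = {1, 2, 3, 4, 5, 6, 7, 8, 9, 10}); total cost 4 + 2 + 7 = 13.
No covering selection has total cost below 13.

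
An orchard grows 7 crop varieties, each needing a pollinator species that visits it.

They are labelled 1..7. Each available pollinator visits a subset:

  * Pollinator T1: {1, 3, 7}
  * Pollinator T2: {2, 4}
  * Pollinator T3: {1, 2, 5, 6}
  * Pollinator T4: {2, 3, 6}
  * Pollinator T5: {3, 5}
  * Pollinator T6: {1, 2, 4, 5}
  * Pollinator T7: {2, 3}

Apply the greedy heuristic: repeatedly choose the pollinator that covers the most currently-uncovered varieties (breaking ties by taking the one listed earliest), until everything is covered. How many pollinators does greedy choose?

Greedy: pick T3 (covers 4 new) → pick T1 (covers 2 new) → pick T2 (covers 1 new). Total picks: 3.

3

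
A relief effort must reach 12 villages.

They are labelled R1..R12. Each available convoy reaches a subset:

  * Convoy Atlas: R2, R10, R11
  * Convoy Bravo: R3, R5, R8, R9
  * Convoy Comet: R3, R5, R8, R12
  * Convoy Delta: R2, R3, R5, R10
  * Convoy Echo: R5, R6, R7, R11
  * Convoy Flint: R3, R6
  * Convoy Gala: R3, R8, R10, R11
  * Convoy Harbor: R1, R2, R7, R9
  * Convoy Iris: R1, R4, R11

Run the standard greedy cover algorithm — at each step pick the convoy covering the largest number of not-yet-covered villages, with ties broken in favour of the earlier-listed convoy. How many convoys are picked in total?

5

Greedy: pick Bravo (covers 4 new) → pick Atlas (covers 3 new) → pick Echo (covers 2 new) → pick Iris (covers 2 new) → pick Comet (covers 1 new). Total picks: 5.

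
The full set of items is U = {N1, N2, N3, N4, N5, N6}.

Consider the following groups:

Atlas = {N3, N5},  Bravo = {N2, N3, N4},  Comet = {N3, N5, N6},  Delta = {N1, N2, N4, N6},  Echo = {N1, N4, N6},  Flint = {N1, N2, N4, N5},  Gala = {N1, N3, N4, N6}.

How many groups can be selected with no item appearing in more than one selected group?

Atlas, Delta are pairwise disjoint (Atlas={N3,N5}; Delta={N1,N2,N4,N6}).
Every remaining group overlaps one of these, and no 3 of the listed groups are pairwise disjoint, so 2 is the maximum.

2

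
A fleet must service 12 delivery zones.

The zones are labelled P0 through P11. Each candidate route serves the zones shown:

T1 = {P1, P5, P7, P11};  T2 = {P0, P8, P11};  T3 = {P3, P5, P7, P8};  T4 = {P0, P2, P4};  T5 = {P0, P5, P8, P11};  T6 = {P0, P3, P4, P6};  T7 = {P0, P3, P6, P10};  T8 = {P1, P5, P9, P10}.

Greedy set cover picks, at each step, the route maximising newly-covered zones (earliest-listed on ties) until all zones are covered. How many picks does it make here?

5

Greedy: pick T1 (covers 4 new) → pick T6 (covers 4 new) → pick T8 (covers 2 new) → pick T2 (covers 1 new) → pick T4 (covers 1 new). Total picks: 5.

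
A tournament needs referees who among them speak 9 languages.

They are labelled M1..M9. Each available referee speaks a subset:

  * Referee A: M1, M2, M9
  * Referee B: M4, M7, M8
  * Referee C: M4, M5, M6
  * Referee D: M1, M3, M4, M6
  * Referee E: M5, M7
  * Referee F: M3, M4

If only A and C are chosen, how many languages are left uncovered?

3

Union of A, C = {M1, M2, M4, M5, M6, M9}.
Not covered: M3, M7, M8 — 3 languages.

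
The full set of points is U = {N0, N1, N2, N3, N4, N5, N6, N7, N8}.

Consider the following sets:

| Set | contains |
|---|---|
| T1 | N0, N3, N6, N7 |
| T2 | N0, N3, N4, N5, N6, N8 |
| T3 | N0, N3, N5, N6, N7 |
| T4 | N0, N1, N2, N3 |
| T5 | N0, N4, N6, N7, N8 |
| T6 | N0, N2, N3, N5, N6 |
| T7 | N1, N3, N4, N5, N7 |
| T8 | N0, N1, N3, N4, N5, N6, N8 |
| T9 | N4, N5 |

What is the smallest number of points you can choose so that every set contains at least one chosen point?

Take H = {N0, N5}. Each listed set contains at least one of these, so H is a hitting set of size 2.
The sets T4, T9 are pairwise disjoint, so any hitting set needs a separate point for each — at least 2. Hence 2 is optimal.

2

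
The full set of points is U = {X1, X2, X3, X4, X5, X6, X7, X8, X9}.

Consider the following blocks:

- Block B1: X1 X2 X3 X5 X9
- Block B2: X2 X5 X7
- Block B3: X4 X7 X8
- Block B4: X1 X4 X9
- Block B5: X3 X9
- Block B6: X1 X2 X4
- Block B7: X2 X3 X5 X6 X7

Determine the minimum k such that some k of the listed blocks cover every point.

3

B3 and B4 and B7 together: B3 ∪ B4 ∪ B7 = {X1, X2, X3, X4, X5, X6, X7, X8, X9} — every point is covered.
Only B7 contains X6, so B7 is forced; the remaining 4 points need at least 2 more blocks (each remaining block adds at most 3) — so at least 3 blocks are needed, and 3 is optimal.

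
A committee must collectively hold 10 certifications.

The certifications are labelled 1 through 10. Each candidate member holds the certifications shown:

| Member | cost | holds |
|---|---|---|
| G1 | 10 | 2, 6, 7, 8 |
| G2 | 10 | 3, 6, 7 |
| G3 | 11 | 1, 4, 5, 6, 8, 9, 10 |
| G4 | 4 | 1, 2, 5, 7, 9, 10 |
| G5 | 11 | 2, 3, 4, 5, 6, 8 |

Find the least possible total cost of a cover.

G4, G5 together cover every certification (G4 ∪ G5 = {1, 2, 3, 4, 5, 6, 7, 8, 9, 10}); total cost 4 + 11 = 15.
No covering selection has total cost below 15.

15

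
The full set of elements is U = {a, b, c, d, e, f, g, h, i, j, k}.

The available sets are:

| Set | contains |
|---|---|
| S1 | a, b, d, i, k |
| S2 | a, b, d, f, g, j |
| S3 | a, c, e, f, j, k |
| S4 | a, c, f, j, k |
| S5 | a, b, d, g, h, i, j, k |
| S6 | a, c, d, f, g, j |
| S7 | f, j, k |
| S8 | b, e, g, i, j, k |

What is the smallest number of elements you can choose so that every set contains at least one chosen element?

2

Take T = {f, i}. Each listed set contains at least one of these, so T is a hitting set of size 2.
No single element lies in every set, so at least 2 are needed and 2 is optimal.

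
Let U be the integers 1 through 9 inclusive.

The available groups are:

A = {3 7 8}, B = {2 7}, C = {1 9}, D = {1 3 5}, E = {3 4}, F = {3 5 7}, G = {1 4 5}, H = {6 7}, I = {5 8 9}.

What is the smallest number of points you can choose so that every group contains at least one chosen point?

Take T = {1, 4, 7, 8}. Each listed group contains at least one of these, so T is a hitting set of size 4.
No choice of 3 points meets every group, so 4 is the minimum.

4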